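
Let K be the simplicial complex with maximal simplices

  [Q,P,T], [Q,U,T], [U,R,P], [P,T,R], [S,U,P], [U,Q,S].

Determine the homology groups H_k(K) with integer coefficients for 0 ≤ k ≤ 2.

H_0 ≅ Z,  H_1 ≅ Z,  H_2 = 0.

Fix the vertex order P < Q < R < S < T < U and write every simplex with vertices in increasing order. Then dim K = 2 and the simplices of K are:

  0-simplices (6): P, Q, R, S, T, U
  1-simplices (12): PQ, PR, PS, PT, PU, QS, QT, QU, RT, RU, SU, TU
  2-simplices (6): PQT, PRT, PRU, PSU, QSU, QTU

so the chain groups are C_0 ≅ Z^6, C_1 ≅ Z^12, C_2 ≅ Z^6.

∂_1: C_1 → C_0 is given by ∂[p,q] = [q] − [p].
As a 6×12 matrix over Z this has rank 5, with invariant factors (1,1,1,1,1).

The boundary map ∂_2: C_2 → C_1 maps a triangle to the signed sum of its edges. For instance
  ∂PSU = SU − PU + PS,
  ∂PRT = RT − PT + PR.
As a 12×6 matrix over Z this has rank 6, with invariant factors (1,1,1,1,1,1).

Computing H_k = (kernel of ∂_k) / (image of ∂_{k+1}):

  H_0: rank C_0 − rank ∂_1 = 6 − 5 = 1, and the invariant factors of ∂_1 are all 1, so H_0 = Z.
  H_1: rank ker ∂_1 − rank ∂_2 = (12 − 5) − 6 = 1, and the invariant factors of ∂_2 are all 1, so H_1 = Z.
  H_2: rank ker ∂_2 − rank ∂_3 = (6 − 6) − 0 = 0, and there is no ∂_3, so H_2 = 0.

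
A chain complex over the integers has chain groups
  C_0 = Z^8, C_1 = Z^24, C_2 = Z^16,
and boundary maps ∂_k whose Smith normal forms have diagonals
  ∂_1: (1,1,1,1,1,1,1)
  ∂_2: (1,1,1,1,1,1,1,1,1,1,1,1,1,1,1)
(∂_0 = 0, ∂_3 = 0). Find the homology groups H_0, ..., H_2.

H_0: b_0 = 8 − 0 − 7 = 1; torsion from ∂_1 factors > 1: none. So H_0 ≅ Z.
H_1: b_1 = 24 − 7 − 15 = 2; torsion from ∂_2 factors > 1: none. So H_1 ≅ Z^2.
H_2: b_2 = 16 − 15 − 0 = 1; torsion from ∂_3 factors > 1: none. So H_2 ≅ Z.

H_0 ≅ Z,  H_1 ≅ Z^2,  H_2 ≅ Z.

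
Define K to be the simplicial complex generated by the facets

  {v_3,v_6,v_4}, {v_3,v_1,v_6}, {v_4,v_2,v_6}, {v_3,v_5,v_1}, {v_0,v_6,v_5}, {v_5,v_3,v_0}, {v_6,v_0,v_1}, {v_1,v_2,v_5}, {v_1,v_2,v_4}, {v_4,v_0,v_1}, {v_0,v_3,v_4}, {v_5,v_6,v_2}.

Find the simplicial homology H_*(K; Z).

Order the vertices as v_0 < v_1 < v_2 < v_3 < v_4 < v_5 < v_6. Listing each simplex with vertices in this order, K has dimension 2 with simplices:

  0-simplices (7): [v_0], [v_1], [v_2], [v_3], [v_4], [v_5], [v_6]
  1-simplices (18): (18 of them)
  2-simplices (12): (12 of them)

so the chain groups are C_0 ≅ Z^7, C_1 ≅ Z^18, C_2 ≅ Z^12.

The boundary map ∂_1: C_1 → C_0 is given by ∂[p,q] = [q] − [p]. For instance
  ∂[v_3,v_5] = [v_5] − [v_3].
As a 7×18 matrix over Z this has rank 6, with invariant factors (1,1,1,1,1,1).

The boundary map ∂_2: C_2 → C_1 acts by ∂[p,q,r] = [q,r] − [p,r] + [p,q]. For instance
  ∂[v_1,v_3,v_6] = [v_3,v_6] − [v_1,v_6] + [v_1,v_3],
  ∂[v_0,v_1,v_6] = [v_1,v_6] − [v_0,v_6] + [v_0,v_1].
The resulting 18×12 matrix has rank 12, and its Smith normal form has invariant factors (1,1,1,1,1,1,1,1,1,1,1,2).

From H_k ≅ ker(∂_k) / im(∂_{k+1}) we obtain:

  H_0: rank C_0 − rank ∂_1 = 7 − 6 = 1, and the invariant factors of ∂_1 are all 1, so H_0 ≅ Z.
  H_1: rank ker ∂_1 − rank ∂_2 = (18 − 6) − 12 = 0, and ∂_2 has invariant factor 2 > 1, so H_1 ≅ Z/2.
  H_2: rank ker ∂_2 − rank ∂_3 = (12 − 12) − 0 = 0, and there is no ∂_3, so H_2 ≅ 0.

As a check, the Euler characteristic is 7 − 18 + 12 = 1, which agrees with 1 − 0 + 0 = 1.

H_0 ≅ Z,  H_1 ≅ Z/2,  H_2 = 0.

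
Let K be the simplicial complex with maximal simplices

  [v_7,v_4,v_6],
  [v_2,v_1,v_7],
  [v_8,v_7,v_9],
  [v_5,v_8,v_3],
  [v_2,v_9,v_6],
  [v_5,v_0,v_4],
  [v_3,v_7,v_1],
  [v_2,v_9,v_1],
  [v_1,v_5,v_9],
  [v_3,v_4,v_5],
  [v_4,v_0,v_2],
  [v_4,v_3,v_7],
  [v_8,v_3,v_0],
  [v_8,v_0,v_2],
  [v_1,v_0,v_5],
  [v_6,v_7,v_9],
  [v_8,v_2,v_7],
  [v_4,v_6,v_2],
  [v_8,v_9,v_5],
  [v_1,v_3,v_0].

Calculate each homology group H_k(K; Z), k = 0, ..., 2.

H_0 ≅ Z,  H_1 ≅ Z × Z/2,  H_2 = 0.

Take the total order v_0 < v_1 < v_2 < v_3 < v_4 < v_5 < v_6 < v_7 < v_8 < v_9 on the vertex set. Then K (dimension 2) consists of the simplices:

  0-simplices (10): [v_0], [v_1], [v_2], [v_3], [v_4], [v_5], [v_6], [v_7], [v_8], [v_9]
  1-simplices (30): (30 of them)
  2-simplices (20): (20 of them)

Hence C_0 ≅ Z^10, C_1 ≅ Z^30, C_2 ≅ Z^20.

∂_1: C_1 → C_0 sends each edge [p,q] (with p < q) to q − p. For instance
  ∂[v_0,v_1] = [v_1] − [v_0].
The resulting 10×30 matrix has rank 9, and its Smith normal form has invariant factors (1,1,1,1,1,1,1,1,1).

∂_2: C_2 → C_1 maps a triangle to the signed sum of its edges. For instance
  ∂[v_1,v_3,v_7] = [v_3,v_7] − [v_1,v_7] + [v_1,v_3],
  ∂[v_0,v_2,v_8] = [v_2,v_8] − [v_0,v_8] + [v_0,v_2].
The resulting 30×20 matrix has rank 20, and its Smith normal form has invariant factors (1,1,1,1,1,1,1,1,1,1,1,1,1,1,1,1,1,1,1,2).

From H_k ≅ ker(∂_k) / im(∂_{k+1}) we obtain:

  H_0: rank C_0 − rank ∂_1 = 10 − 9 = 1, and the invariant factors of ∂_1 are all 1, so H_0 ≅ Z.
  H_1: rank ker ∂_1 − rank ∂_2 = (30 − 9) − 20 = 1, and ∂_2 has invariant factor 2 > 1, so H_1 ≅ Z × Z/2.
  H_2: rank ker ∂_2 − rank ∂_3 = (20 − 20) − 0 = 0, and there is no ∂_3, so H_2 ≅ 0.

(K is a triangulation of the Klein bottle.)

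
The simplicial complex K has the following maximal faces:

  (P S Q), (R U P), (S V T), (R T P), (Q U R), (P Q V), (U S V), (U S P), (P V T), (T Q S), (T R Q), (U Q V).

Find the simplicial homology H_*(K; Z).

H_0 = Z,  H_1 = Z/2,  H_2 = 0.

We work with the vertex ordering P < Q < R < S < T < U < V. The simplices of K, each written with vertices in increasing order, are:

  0-simplices (7): P, Q, R, S, T, U, V
  1-simplices (18): PQ, PR, PS, PT, PU, PV, QR, QS, QT, QU, QV, RT, RU, ST, SU, SV, TV, UV
  2-simplices (12): PQS, PQV, PRT, PRU, PSU, PTV, QRT, QRU, QST, QUV, STV, SUV

giving chain groups C_0 ≅ Z^7, C_1 ≅ Z^18, C_2 ≅ Z^12.

∂_1: C_1 → C_0 is given by ∂[p,q] = [q] − [p].
The resulting 7×18 matrix has rank 6, and its Smith normal form has invariant factors (1,1,1,1,1,1).

Boundary ∂_2: C_2 → C_1 acts by ∂[p,q,r] = [q,r] − [p,r] + [p,q]. For instance
  ∂QRU = RU − QU + QR,
  ∂PQV = QV − PV + PQ.
The resulting 18×12 matrix has rank 12, and its Smith normal form has invariant factors (1,1,1,1,1,1,1,1,1,1,1,2).

Now H_k = ker ∂_k / im ∂_{k+1}, so:

  H_0: rank C_0 − rank ∂_1 = 7 − 6 = 1, and the invariant factors of ∂_1 are all 1, so H_0 = Z.
  H_1: rank ker ∂_1 − rank ∂_2 = (18 − 6) − 12 = 0, and ∂_2 has invariant factor 2 > 1, so H_1 = Z/2.
  H_2: rank ker ∂_2 − rank ∂_3 = (12 − 12) − 0 = 0, and there is no ∂_3, so H_2 = 0.

As a check, the Euler characteristic is 7 − 18 + 12 = 1, which agrees with 1 − 0 + 0 = 1.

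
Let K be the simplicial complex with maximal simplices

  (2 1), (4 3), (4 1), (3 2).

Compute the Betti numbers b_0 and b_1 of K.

Fix the vertex order 1 < 2 < 3 < 4 and write every simplex with vertices in increasing order. Then dim K = 1 and the simplices of K are:

  0-simplices (4): [1], [2], [3], [4]
  1-simplices (4): [1,2], [1,4], [2,3], [3,4]

Hence C_0 ≅ Z^4, C_1 ≅ Z^4.

∂_1: C_1 → C_0 sends each edge [p,q] (with p < q) to q − p. For instance
  ∂[1,2] = [2] − [1].
This gives a 4×4 integer matrix of rank 3; reducing to Smith normal form yields diagonal entries (1,1,1).

Reading off H_k = ker ∂_k / im ∂_{k+1}:

  H_0: rank C_0 − rank ∂_1 = 4 − 3 = 1, and the invariant factors of ∂_1 are all 1, so H_0 ≅ Z.
  H_1: rank ker ∂_1 − rank ∂_2 = (4 − 3) − 0 = 1, and there is no ∂_2, so H_1 ≅ Z.

As a check, the Euler characteristic is 4 − 4 = 0, which agrees with 1 − 1 = 0.
(K is a triangulation of the circle S^1.)

Hence the Betti numbers are b_0 = 1, b_1 = 1.

b_0 = 1, b_1 = 1.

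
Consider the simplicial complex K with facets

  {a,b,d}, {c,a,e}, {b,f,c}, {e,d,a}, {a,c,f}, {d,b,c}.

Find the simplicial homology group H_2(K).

H_2 ≅ 0.

Order the vertices as a < b < c < d < e < f. Listing each simplex with vertices in this order, K has dimension 2 with simplices:

  0-simplices (6): a, b, c, d, e, f
  1-simplices (12): ab, ac, ad, ae, af, bc, bd, bf, cd, ce, cf, de
  2-simplices (6): abd, ace, acf, ade, bcd, bcf

giving chain groups C_0 ≅ Z^6, C_1 ≅ Z^12, C_2 ≅ Z^6.

Boundary ∂_1: C_1 → C_0 sends each edge [p,q] (with p < q) to q − p.
The 6×12 boundary matrix has rank 5 and Smith normal form diag(1,1,1,1,1).

∂_2: C_2 → C_1 acts by ∂[p,q,r] = [q,r] − [p,r] + [p,q]. For instance
  ∂acf = cf − af + ac,
  ∂bcd = cd − bd + bc.
This gives a 12×6 integer matrix of rank 6; reducing to Smith normal form yields diagonal entries (1,1,1,1,1,1).

Now H_k = ker ∂_k / im ∂_{k+1}, so:

  H_2: rank ker ∂_2 − rank ∂_3 = (6 − 6) − 0 = 0, and there is no ∂_3, so H_2 = 0.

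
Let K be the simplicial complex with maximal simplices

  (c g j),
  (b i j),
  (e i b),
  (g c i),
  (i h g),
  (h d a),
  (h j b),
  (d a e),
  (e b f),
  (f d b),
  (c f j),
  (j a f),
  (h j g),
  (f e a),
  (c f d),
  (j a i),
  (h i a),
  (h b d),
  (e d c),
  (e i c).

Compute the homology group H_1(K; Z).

H_1 = Z ⊕ Z_2.

We work with the vertex ordering a < b < c < d < e < f < g < h < i < j. The simplices of K, each written with vertices in increasing order, are:

  0-simplices (10): a, b, c, d, e, f, g, h, i, j
  1-simplices (30): ad, ae, af, ah, ai, aj, bd, be, bf, bh, bi, bj, cd, ce, cf, cg, ci, cj, de, df, dh, ef, ei, fj, gh, gi, gj, hi, hj, ij
  2-simplices (20): ade, adh, aef, afj, ahi, aij, bdf, bdh, bef, bei, bhj, bij, cde, cdf, cei, cfj, cgi, cgj, ghi, ghj

so the chain groups are C_0 ≅ Z^10, C_1 ≅ Z^30, C_2 ≅ Z^20.

∂_1: C_1 → C_0 is given by ∂[p,q] = [q] − [p]. For instance
  ∂bd = d − b.
As a 10×30 matrix over Z this has rank 9, with invariant factors (1,1,1,1,1,1,1,1,1).

∂_2: C_2 → C_1 acts by ∂[p,q,r] = [q,r] − [p,r] + [p,q]. For instance
  ∂bdf = df − bf + bd,
  ∂bhj = hj − bj + bh.
The resulting 30×20 matrix has rank 20, and its Smith normal form has invariant factors (1,1,1,1,1,1,1,1,1,1,1,1,1,1,1,1,1,1,1,2).

Reading off H_k = ker ∂_k / im ∂_{k+1}:

  H_1: rank ker ∂_1 − rank ∂_2 = (30 − 9) − 20 = 1, and ∂_2 has invariant factor 2 > 1, so H_1 = Z ⊕ Z_2.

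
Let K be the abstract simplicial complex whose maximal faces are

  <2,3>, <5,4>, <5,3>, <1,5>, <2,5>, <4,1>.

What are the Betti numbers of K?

b_0 = 1, b_1 = 2.

Order the vertices as 1 < 2 < 3 < 4 < 5. Listing each simplex with vertices in this order, K has dimension 1 with simplices:

  0-simplices (5): [1], [2], [3], [4], [5]
  1-simplices (6): [1,4], [1,5], [2,3], [2,5], [3,5], [4,5]

giving chain groups C_0 ≅ Z^5, C_1 ≅ Z^6.

∂_1: C_1 → C_0 is given by ∂[p,q] = [q] − [p].
This gives a 5×6 integer matrix of rank 4; reducing to Smith normal form yields diagonal entries (1,1,1,1).

Now H_k = ker ∂_k / im ∂_{k+1}, so:

  H_0: rank C_0 − rank ∂_1 = 5 − 4 = 1, and the invariant factors of ∂_1 are all 1, so H_0 = Z.
  H_1: rank ker ∂_1 − rank ∂_2 = (6 − 4) − 0 = 2, and there is no ∂_2, so H_1 = Z^2.

As a check, the Euler characteristic is 5 − 6 = -1, which agrees with 1 − 2 = -1.

Hence the Betti numbers are b_0 = 1, b_1 = 2.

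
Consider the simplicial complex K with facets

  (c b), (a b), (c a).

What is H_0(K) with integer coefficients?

H_0 = Z.

Fix the vertex order a < b < c and write every simplex with vertices in increasing order. Then dim K = 1 and the simplices of K are:

  0-simplices (3): a, b, c
  1-simplices (3): ab, ac, bc

so the chain groups are C_0 ≅ Z^3, C_1 ≅ Z^3.

∂_1: C_1 → C_0 is given by ∂[p,q] = [q] − [p].
The resulting 3×3 matrix has rank 2, and its Smith normal form has invariant factors (1,1).

From H_k ≅ ker(∂_k) / im(∂_{k+1}) we obtain:

  H_0: rank C_0 − rank ∂_1 = 3 − 2 = 1, and the invariant factors of ∂_1 are all 1, so H_0 = Z.

(K is a triangulation of the circle S^1.)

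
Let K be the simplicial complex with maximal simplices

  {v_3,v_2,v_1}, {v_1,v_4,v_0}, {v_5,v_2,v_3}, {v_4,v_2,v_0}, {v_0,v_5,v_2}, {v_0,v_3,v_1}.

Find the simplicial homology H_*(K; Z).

K has 6 vertices, 12 edges, 6 triangles.
rank ∂_0 = 0, rank ∂_1 = 5 ⇒ b_0 = 6 − 0 − 5 = 1; all invariant factors of ∂_1 are 1 so no torsion. So H_0 = Z.
rank ∂_1 = 5, rank ∂_2 = 6 ⇒ b_1 = 12 − 5 − 6 = 1; all invariant factors of ∂_2 are 1 so no torsion. So H_1 = Z.
rank ∂_2 = 6, rank ∂_3 = 0 ⇒ b_2 = 6 − 6 − 0 = 0. So H_2 = 0.

H_0 = Z,  H_1 = Z,  H_2 = 0.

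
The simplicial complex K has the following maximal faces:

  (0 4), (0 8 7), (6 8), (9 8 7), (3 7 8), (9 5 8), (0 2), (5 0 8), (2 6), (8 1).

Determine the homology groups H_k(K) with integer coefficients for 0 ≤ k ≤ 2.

Take the total order 0 < 1 < 2 < 3 < 4 < 5 < 6 < 7 < 8 < 9 on the vertex set. Then K (dimension 2) consists of the simplices:

  0-simplices (10): [0], [1], [2], [3], [4], [5], [6], [7], [8], [9]
  1-simplices (15): [0,2], [0,4], [0,5], [0,7], [0,8], [1,8], [2,6], [3,7], [3,8], [5,8], [5,9], [6,8], [7,8], [7,9], [8,9]
  2-simplices (5): [0,5,8], [0,7,8], [3,7,8], [5,8,9], [7,8,9]

so the chain groups are C_0 ≅ Z^10, C_1 ≅ Z^15, C_2 ≅ Z^5.

The boundary map ∂_1: C_1 → C_0 is given by ∂[p,q] = [q] − [p]. For instance
  ∂[0,2] = [2] − [0].
The 10×15 boundary matrix has rank 9 and Smith normal form diag(1,1,1,1,1,1,1,1,1).

∂_2: C_2 → C_1 maps a triangle to the signed sum of its edges. For instance
  ∂[7,8,9] = [8,9] − [7,9] + [7,8],
  ∂[5,8,9] = [8,9] − [5,9] + [5,8].
The 15×5 boundary matrix has rank 5 and Smith normal form diag(1,1,1,1,1).

Reading off H_k = ker ∂_k / im ∂_{k+1}:

  H_0: rank C_0 − rank ∂_1 = 10 − 9 = 1, and the invariant factors of ∂_1 are all 1, so H_0 = Z.
  H_1: rank ker ∂_1 − rank ∂_2 = (15 − 9) − 5 = 1, and the invariant factors of ∂_2 are all 1, so H_1 = Z.
  H_2: rank ker ∂_2 − rank ∂_3 = (5 − 5) − 0 = 0, and there is no ∂_3, so H_2 = 0.

H_0 = Z,  H_1 = Z,  H_2 = 0.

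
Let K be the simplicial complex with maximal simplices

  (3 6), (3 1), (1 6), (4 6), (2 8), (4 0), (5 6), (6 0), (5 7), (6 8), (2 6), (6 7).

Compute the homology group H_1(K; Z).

We work with the vertex ordering 0 < 1 < 2 < 3 < 4 < 5 < 6 < 7 < 8. The simplices of K, each written with vertices in increasing order, are:

  0-simplices (9): [0], [1], [2], [3], [4], [5], [6], [7], [8]
  1-simplices (12): [0,4], [0,6], [1,3], [1,6], [2,6], [2,8], [3,6], [4,6], [5,6], [5,7], [6,7], [6,8]

giving chain groups C_0 ≅ Z^9, C_1 ≅ Z^12.

Boundary ∂_1: C_1 → C_0 sends each edge [p,q] (with p < q) to q − p.
This gives a 9×12 integer matrix of rank 8; reducing to Smith normal form yields diagonal entries (1,1,1,1,1,1,1,1).

Computing H_k = (kernel of ∂_k) / (image of ∂_{k+1}):

  H_1: rank ker ∂_1 − rank ∂_2 = (12 − 8) − 0 = 4, and there is no ∂_2, so H_1 = Z^4.

H_1 ≅ Z^4.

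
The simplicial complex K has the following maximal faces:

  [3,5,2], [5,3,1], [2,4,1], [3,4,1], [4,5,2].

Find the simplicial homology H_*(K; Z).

H_0 ≅ Z,  H_1 ≅ Z,  H_2 = 0.

We work with the vertex ordering 1 < 2 < 3 < 4 < 5. The simplices of K, each written with vertices in increasing order, are:

  0-simplices (5): [1], [2], [3], [4], [5]
  1-simplices (10): [1,2], [1,3], [1,4], [1,5], [2,3], [2,4], [2,5], [3,4], [3,5], [4,5]
  2-simplices (5): [1,2,4], [1,3,4], [1,3,5], [2,3,5], [2,4,5]

Hence C_0 ≅ Z^5, C_1 ≅ Z^10, C_2 ≅ Z^5.

∂_1: C_1 → C_0 is given by ∂[p,q] = [q] − [p].
The resulting 5×10 matrix has rank 4, and its Smith normal form has invariant factors (1,1,1,1).

Boundary ∂_2: C_2 → C_1 sends each 2-simplex [p,q,r] to [q,r] − [p,r] + [p,q]. For instance
  ∂[2,3,5] = [3,5] − [2,5] + [2,3],
  ∂[1,3,5] = [3,5] − [1,5] + [1,3].
This gives a 10×5 integer matrix of rank 5; reducing to Smith normal form yields diagonal entries (1,1,1,1,1).

Computing H_k = (kernel of ∂_k) / (image of ∂_{k+1}):

  H_0: rank C_0 − rank ∂_1 = 5 − 4 = 1, and the invariant factors of ∂_1 are all 1, so H_0 = Z.
  H_1: rank ker ∂_1 − rank ∂_2 = (10 − 4) − 5 = 1, and the invariant factors of ∂_2 are all 1, so H_1 = Z.
  H_2: rank ker ∂_2 − rank ∂_3 = (5 − 5) − 0 = 0, and there is no ∂_3, so H_2 = 0.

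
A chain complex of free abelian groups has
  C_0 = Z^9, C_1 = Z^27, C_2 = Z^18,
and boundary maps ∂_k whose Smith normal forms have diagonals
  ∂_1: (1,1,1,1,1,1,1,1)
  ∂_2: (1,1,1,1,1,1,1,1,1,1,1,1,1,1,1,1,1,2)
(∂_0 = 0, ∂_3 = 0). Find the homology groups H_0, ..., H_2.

H_0 ≅ Z,  H_1 ≅ Z × Z/2,  H_2 = 0.

H_0: b_0 = 9 − 0 − 8 = 1; torsion from ∂_1 factors > 1: none. So H_0 ≅ Z.
H_1: b_1 = 27 − 8 − 18 = 1; torsion from ∂_2 factors > 1: [2]. So H_1 ≅ Z × Z/2.
H_2: b_2 = 18 − 18 − 0 = 0; torsion from ∂_3 factors > 1: none. So H_2 ≅ 0.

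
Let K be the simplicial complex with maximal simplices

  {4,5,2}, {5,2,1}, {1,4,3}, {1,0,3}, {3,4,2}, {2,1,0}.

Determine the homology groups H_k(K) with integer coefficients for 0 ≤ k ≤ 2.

H_0 ≅ Z,  H_1 ≅ Z,  H_2 = 0.

Order the vertices as 0 < 1 < 2 < 3 < 4 < 5. Listing each simplex with vertices in this order, K has dimension 2 with simplices:

  0-simplices (6): [0], [1], [2], [3], [4], [5]
  1-simplices (12): [0,1], [0,2], [0,3], [1,2], [1,3], [1,4], [1,5], [2,3], [2,4], [2,5], [3,4], [4,5]
  2-simplices (6): [0,1,2], [0,1,3], [1,2,5], [1,3,4], [2,3,4], [2,4,5]

so the chain groups are C_0 ≅ Z^6, C_1 ≅ Z^12, C_2 ≅ Z^6.

∂_1: C_1 → C_0 is given by ∂[p,q] = [q] − [p]. For instance
  ∂[2,5] = [5] − [2].
As a 6×12 matrix over Z this has rank 5, with invariant factors (1,1,1,1,1).

Boundary ∂_2: C_2 → C_1 acts by ∂[p,q,r] = [q,r] − [p,r] + [p,q]. For instance
  ∂[2,3,4] = [3,4] − [2,4] + [2,3],
  ∂[1,3,4] = [3,4] − [1,4] + [1,3].
This gives a 12×6 integer matrix of rank 6; reducing to Smith normal form yields diagonal entries (1,1,1,1,1,1).

Reading off H_k = ker ∂_k / im ∂_{k+1}:

  H_0: rank C_0 − rank ∂_1 = 6 − 5 = 1, and the invariant factors of ∂_1 are all 1, so H_0 ≅ Z.
  H_1: rank ker ∂_1 − rank ∂_2 = (12 − 5) − 6 = 1, and the invariant factors of ∂_2 are all 1, so H_1 ≅ Z.
  H_2: rank ker ∂_2 − rank ∂_3 = (6 − 6) − 0 = 0, and there is no ∂_3, so H_2 ≅ 0.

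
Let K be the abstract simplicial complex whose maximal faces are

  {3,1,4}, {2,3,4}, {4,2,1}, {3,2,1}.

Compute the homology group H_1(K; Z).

Order the vertices as 1 < 2 < 3 < 4. Listing each simplex with vertices in this order, K has dimension 2 with simplices:

  0-simplices (4): [1], [2], [3], [4]
  1-simplices (6): [1,2], [1,3], [1,4], [2,3], [2,4], [3,4]
  2-simplices (4): [1,2,3], [1,2,4], [1,3,4], [2,3,4]

so the chain groups are C_0 ≅ Z^4, C_1 ≅ Z^6, C_2 ≅ Z^4.

The boundary map ∂_1: C_1 → C_0 maps an edge to its endpoints' difference, ∂[p,q] = q − p. For instance
  ∂[1,4] = [4] − [1].
This gives a 4×6 integer matrix of rank 3; reducing to Smith normal form yields diagonal entries (1,1,1).

The boundary map ∂_2: C_2 → C_1 acts by ∂[p,q,r] = [q,r] − [p,r] + [p,q]. For instance
  ∂[2,3,4] = [3,4] − [2,4] + [2,3],
  ∂[1,2,4] = [2,4] − [1,4] + [1,2].
This gives a 6×4 integer matrix of rank 3; reducing to Smith normal form yields diagonal entries (1,1,1).

Now H_k = ker ∂_k / im ∂_{k+1}, so:

  H_1: rank ker ∂_1 − rank ∂_2 = (6 − 3) − 3 = 0, and the invariant factors of ∂_2 are all 1, so H_1 = 0.

H_1 ≅ 0.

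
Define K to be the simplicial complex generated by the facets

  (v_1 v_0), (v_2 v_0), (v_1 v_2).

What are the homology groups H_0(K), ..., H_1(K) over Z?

Fix the vertex order v_0 < v_1 < v_2 and write every simplex with vertices in increasing order. Then dim K = 1 and the simplices of K are:

  0-simplices (3): [v_0], [v_1], [v_2]
  1-simplices (3): [v_0,v_1], [v_0,v_2], [v_1,v_2]

Hence C_0 ≅ Z^3, C_1 ≅ Z^3.

Boundary ∂_1: C_1 → C_0 is given by ∂[p,q] = [q] − [p]. For instance
  ∂[v_0,v_1] = [v_1] − [v_0].
The 3×3 boundary matrix has rank 2 and Smith normal form diag(1,1).

Reading off H_k = ker ∂_k / im ∂_{k+1}:

  H_0: rank C_0 − rank ∂_1 = 3 − 2 = 1, and the invariant factors of ∂_1 are all 1, so H_0 ≅ Z.
  H_1: rank ker ∂_1 − rank ∂_2 = (3 − 2) − 0 = 1, and there is no ∂_2, so H_1 ≅ Z.

H_0 ≅ Z,  H_1 ≅ Z.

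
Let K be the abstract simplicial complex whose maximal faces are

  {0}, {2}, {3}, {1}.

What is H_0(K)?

H_0 ≅ Z^4.

Fix the vertex order 0 < 1 < 2 < 3 and write every simplex with vertices in increasing order. Then dim K = 0 and the simplices of K are:

  0-simplices (4): [0], [1], [2], [3]

Hence C_0 ≅ Z^4.

Computing H_k = (kernel of ∂_k) / (image of ∂_{k+1}):

  H_0: rank C_0 − rank ∂_1 = 4 − 0 = 4, and there is no ∂_1, so H_0 = Z^4.

(K is a triangulation of a set of 4 points.)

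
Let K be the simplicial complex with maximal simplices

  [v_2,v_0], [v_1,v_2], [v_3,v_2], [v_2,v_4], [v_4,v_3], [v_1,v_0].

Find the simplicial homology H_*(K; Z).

Fix the vertex order v_0 < v_1 < v_2 < v_3 < v_4 and write every simplex with vertices in increasing order. Then dim K = 1 and the simplices of K are:

  0-simplices (5): [v_0], [v_1], [v_2], [v_3], [v_4]
  1-simplices (6): [v_0,v_1], [v_0,v_2], [v_1,v_2], [v_2,v_3], [v_2,v_4], [v_3,v_4]

giving chain groups C_0 ≅ Z^5, C_1 ≅ Z^6.

The boundary map ∂_1: C_1 → C_0 is given by ∂[p,q] = [q] − [p].
This gives a 5×6 integer matrix of rank 4; reducing to Smith normal form yields diagonal entries (1,1,1,1).

Computing H_k = (kernel of ∂_k) / (image of ∂_{k+1}):

  H_0: rank C_0 − rank ∂_1 = 5 − 4 = 1, and the invariant factors of ∂_1 are all 1, so H_0 ≅ Z.
  H_1: rank ker ∂_1 − rank ∂_2 = (6 − 4) − 0 = 2, and there is no ∂_2, so H_1 ≅ Z^2.

As a check, the Euler characteristic is 5 − 6 = -1, which agrees with 1 − 2 = -1.

H_0 ≅ Z,  H_1 ≅ Z^2.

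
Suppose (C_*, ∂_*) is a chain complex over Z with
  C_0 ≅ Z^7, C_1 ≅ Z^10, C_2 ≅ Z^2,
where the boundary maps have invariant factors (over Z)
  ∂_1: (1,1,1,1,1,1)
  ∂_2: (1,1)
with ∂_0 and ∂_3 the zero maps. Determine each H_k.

H_0 ≅ Z,  H_1 ≅ Z^2,  H_2 = 0.

H_0: b_0 = 7 − 0 − 6 = 1; torsion from ∂_1 factors > 1: none. So H_0 ≅ Z.
H_1: b_1 = 10 − 6 − 2 = 2; torsion from ∂_2 factors > 1: none. So H_1 ≅ Z^2.
H_2: b_2 = 2 − 2 − 0 = 0; torsion from ∂_3 factors > 1: none. So H_2 ≅ 0.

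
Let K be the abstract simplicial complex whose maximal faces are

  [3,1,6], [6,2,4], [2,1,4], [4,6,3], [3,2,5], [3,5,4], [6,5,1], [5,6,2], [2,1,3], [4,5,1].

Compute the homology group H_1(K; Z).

H_1 ≅ Z/2.

K has 6 vertices, 15 edges, 10 triangles.
rank ∂_1 = 5, rank ∂_2 = 10 ⇒ b_1 = 15 − 5 − 10 = 0; ∂_2 has invariant factor(s) [2] giving torsion. So H_1 = Z/2.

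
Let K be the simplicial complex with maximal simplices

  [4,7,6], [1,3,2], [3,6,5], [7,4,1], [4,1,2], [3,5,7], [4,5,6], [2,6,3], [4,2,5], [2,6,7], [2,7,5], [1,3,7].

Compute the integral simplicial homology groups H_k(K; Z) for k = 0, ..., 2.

K has 7 vertices, 18 edges, 12 triangles.
rank ∂_0 = 0, rank ∂_1 = 6 ⇒ b_0 = 7 − 0 − 6 = 1; all invariant factors of ∂_1 are 1 so no torsion. So H_0 = Z.
rank ∂_1 = 6, rank ∂_2 = 12 ⇒ b_1 = 18 − 6 − 12 = 0; ∂_2 has invariant factor(s) [2] giving torsion. So H_1 = Z/2.
rank ∂_2 = 12, rank ∂_3 = 0 ⇒ b_2 = 12 − 12 − 0 = 0. So H_2 = 0.

H_0 = Z,  H_1 = Z/2,  H_2 = 0.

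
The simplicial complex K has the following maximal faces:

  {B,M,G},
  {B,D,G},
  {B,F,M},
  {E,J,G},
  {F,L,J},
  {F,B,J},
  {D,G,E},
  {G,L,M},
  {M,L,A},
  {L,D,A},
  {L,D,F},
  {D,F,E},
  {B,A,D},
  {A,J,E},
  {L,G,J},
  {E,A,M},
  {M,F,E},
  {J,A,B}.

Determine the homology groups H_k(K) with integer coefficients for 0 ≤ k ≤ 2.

H_0 = Z,  H_1 = Z^2,  H_2 = Z.

K has 9 vertices, 27 edges, 18 triangles.
rank ∂_0 = 0, rank ∂_1 = 8 ⇒ b_0 = 9 − 0 − 8 = 1; all invariant factors of ∂_1 are 1 so no torsion. So H_0 = Z.
rank ∂_1 = 8, rank ∂_2 = 17 ⇒ b_1 = 27 − 8 − 17 = 2; all invariant factors of ∂_2 are 1 so no torsion. So H_1 = Z^2.
rank ∂_2 = 17, rank ∂_3 = 0 ⇒ b_2 = 18 − 17 − 0 = 1. So H_2 = Z.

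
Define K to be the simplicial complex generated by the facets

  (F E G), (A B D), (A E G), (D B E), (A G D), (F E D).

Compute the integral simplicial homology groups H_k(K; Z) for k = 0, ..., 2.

H_0 = Z,  H_1 = Z,  H_2 = 0.

Order the vertices as A < B < D < E < F < G. Listing each simplex with vertices in this order, K has dimension 2 with simplices:

  0-simplices (6): A, B, D, E, F, G
  1-simplices (12): AB, AD, AE, AG, BD, BE, DE, DF, DG, EF, EG, FG
  2-simplices (6): ABD, ADG, AEG, BDE, DEF, EFG

so the chain groups are C_0 ≅ Z^6, C_1 ≅ Z^12, C_2 ≅ Z^6.

Boundary ∂_1: C_1 → C_0 is given by ∂[p,q] = [q] − [p]. For instance
  ∂DF = F − D.
The resulting 6×12 matrix has rank 5, and its Smith normal form has invariant factors (1,1,1,1,1).

The boundary map ∂_2: C_2 → C_1 maps a triangle to the signed sum of its edges. For instance
  ∂AEG = EG − AG + AE,
  ∂DEF = EF − DF + DE.
The 12×6 boundary matrix has rank 6 and Smith normal form diag(1,1,1,1,1,1).

From H_k ≅ ker(∂_k) / im(∂_{k+1}) we obtain:

  H_0: rank C_0 − rank ∂_1 = 6 − 5 = 1, and the invariant factors of ∂_1 are all 1, so H_0 = Z.
  H_1: rank ker ∂_1 − rank ∂_2 = (12 − 5) − 6 = 1, and the invariant factors of ∂_2 are all 1, so H_1 = Z.
  H_2: rank ker ∂_2 − rank ∂_3 = (6 − 6) − 0 = 0, and there is no ∂_3, so H_2 = 0.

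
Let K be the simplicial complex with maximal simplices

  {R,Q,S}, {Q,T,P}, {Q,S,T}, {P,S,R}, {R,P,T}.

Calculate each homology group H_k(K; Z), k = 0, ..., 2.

H_0 = Z,  H_1 = Z,  H_2 = 0.

We work with the vertex ordering P < Q < R < S < T. The simplices of K, each written with vertices in increasing order, are:

  0-simplices (5): P, Q, R, S, T
  1-simplices (10): PQ, PR, PS, PT, QR, QS, QT, RS, RT, ST
  2-simplices (5): PQT, PRS, PRT, QRS, QST

so the chain groups are C_0 ≅ Z^5, C_1 ≅ Z^10, C_2 ≅ Z^5.

Boundary ∂_1: C_1 → C_0 is given by ∂[p,q] = [q] − [p]. For instance
  ∂PR = R − P.
As a 5×10 matrix over Z this has rank 4, with invariant factors (1,1,1,1).

The boundary map ∂_2: C_2 → C_1 sends each 2-simplex [p,q,r] to [q,r] − [p,r] + [p,q]. For instance
  ∂QST = ST − QT + QS,
  ∂PRT = RT − PT + PR.
The 10×5 boundary matrix has rank 5 and Smith normal form diag(1,1,1,1,1).

Now H_k = ker ∂_k / im ∂_{k+1}, so:

  H_0: rank C_0 − rank ∂_1 = 5 − 4 = 1, and the invariant factors of ∂_1 are all 1, so H_0 ≅ Z.
  H_1: rank ker ∂_1 − rank ∂_2 = (10 − 4) − 5 = 1, and the invariant factors of ∂_2 are all 1, so H_1 ≅ Z.
  H_2: rank ker ∂_2 − rank ∂_3 = (5 − 5) − 0 = 0, and there is no ∂_3, so H_2 ≅ 0.

As a check, the Euler characteristic is 5 − 10 + 5 = 0, which agrees with 1 − 1 + 0 = 0.
(K is a triangulation of the Möbius band.)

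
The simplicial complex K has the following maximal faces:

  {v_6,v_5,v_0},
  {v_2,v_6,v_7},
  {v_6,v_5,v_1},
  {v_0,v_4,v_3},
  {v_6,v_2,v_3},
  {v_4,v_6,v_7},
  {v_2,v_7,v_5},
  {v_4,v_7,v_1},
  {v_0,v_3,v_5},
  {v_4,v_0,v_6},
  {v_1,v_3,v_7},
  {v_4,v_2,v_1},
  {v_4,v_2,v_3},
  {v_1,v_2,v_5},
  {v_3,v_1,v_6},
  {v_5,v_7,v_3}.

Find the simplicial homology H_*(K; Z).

Order the vertices as v_0 < v_1 < v_2 < v_3 < v_4 < v_5 < v_6 < v_7. Listing each simplex with vertices in this order, K has dimension 2 with simplices:

  0-simplices (8): [v_0], [v_1], [v_2], [v_3], [v_4], [v_5], [v_6], [v_7]
  1-simplices (24): (24 of them)
  2-simplices (16): (16 of them)

Hence C_0 ≅ Z^8, C_1 ≅ Z^24, C_2 ≅ Z^16.

The boundary map ∂_1: C_1 → C_0 is given by ∂[p,q] = [q] − [p]. For instance
  ∂[v_1,v_7] = [v_7] − [v_1].
This gives a 8×24 integer matrix of rank 7; reducing to Smith normal form yields diagonal entries (1,1,1,1,1,1,1).

∂_2: C_2 → C_1 acts by ∂[p,q,r] = [q,r] − [p,r] + [p,q]. For instance
  ∂[v_0,v_3,v_4] = [v_3,v_4] − [v_0,v_4] + [v_0,v_3],
  ∂[v_0,v_3,v_5] = [v_3,v_5] − [v_0,v_5] + [v_0,v_3].
As a 24×16 matrix over Z this has rank 15, with invariant factors (1,1,1,1,1,1,1,1,1,1,1,1,1,1,1).

Now H_k = ker ∂_k / im ∂_{k+1}, so:

  H_0: rank C_0 − rank ∂_1 = 8 − 7 = 1, and the invariant factors of ∂_1 are all 1, so H_0 ≅ Z.
  H_1: rank ker ∂_1 − rank ∂_2 = (24 − 7) − 15 = 2, and the invariant factors of ∂_2 are all 1, so H_1 ≅ Z^2.
  H_2: rank ker ∂_2 − rank ∂_3 = (16 − 15) − 0 = 1, and there is no ∂_3, so H_2 ≅ Z.

H_0 = Z,  H_1 = Z^2,  H_2 = Z.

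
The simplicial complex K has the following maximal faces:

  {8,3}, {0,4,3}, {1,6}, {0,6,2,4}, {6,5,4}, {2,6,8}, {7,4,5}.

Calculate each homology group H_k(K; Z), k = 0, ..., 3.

H_0 ≅ Z,  H_1 ≅ Z,  H_2 = 0,  H_3 = 0.

Fix the vertex order 0 < 1 < 2 < 3 < 4 < 5 < 6 < 7 < 8 and write every simplex with vertices in increasing order. Then dim K = 3 and the simplices of K are:

  0-simplices (9): [0], [1], [2], [3], [4], [5], [6], [7], [8]
  1-simplices (16): [0,2], [0,3], [0,4], [0,6], [1,6], [2,4], [2,6], [2,8], [3,4], [3,8], [4,5], [4,6], [4,7], [5,6], [5,7], [6,8]
  2-simplices (8): [0,2,4], [0,2,6], [0,3,4], [0,4,6], [2,4,6], [2,6,8], [4,5,6], [4,5,7]
  3-simplices (1): [0,2,4,6]

giving chain groups C_0 ≅ Z^9, C_1 ≅ Z^16, C_2 ≅ Z^8, C_3 ≅ Z^1.

The boundary map ∂_1: C_1 → C_0 maps an edge to its endpoints' difference, ∂[p,q] = q − p. For instance
  ∂[3,8] = [8] − [3].
The resulting 9×16 matrix has rank 8, and its Smith normal form has invariant factors (1,1,1,1,1,1,1,1).

Boundary ∂_2: C_2 → C_1 maps a triangle to the signed sum of its edges. For instance
  ∂[2,4,6] = [4,6] − [2,6] + [2,4],
  ∂[0,3,4] = [3,4] − [0,4] + [0,3].
The 16×8 boundary matrix has rank 7 and Smith normal form diag(1,1,1,1,1,1,1).

The boundary map ∂_3: C_3 → C_2 sends each 3-simplex σ to the alternating sum Σ_i (−1)^i (σ with its i-th vertex removed). For instance
  ∂[0,2,4,6] = [2,4,6] − [0,4,6] + [0,2,6] − [0,2,4].
This gives a 8×1 integer matrix of rank 1; reducing to Smith normal form yields diagonal entries (1).

Now H_k = ker ∂_k / im ∂_{k+1}, so:

  H_0: rank C_0 − rank ∂_1 = 9 − 8 = 1, and the invariant factors of ∂_1 are all 1, so H_0 = Z.
  H_1: rank ker ∂_1 − rank ∂_2 = (16 − 8) − 7 = 1, and the invariant factors of ∂_2 are all 1, so H_1 = Z.
  H_2: rank ker ∂_2 − rank ∂_3 = (8 − 7) − 1 = 0, and the invariant factors of ∂_3 are all 1, so H_2 = 0.
  H_3: rank ker ∂_3 − rank ∂_4 = (1 − 1) − 0 = 0, and there is no ∂_4, so H_3 = 0.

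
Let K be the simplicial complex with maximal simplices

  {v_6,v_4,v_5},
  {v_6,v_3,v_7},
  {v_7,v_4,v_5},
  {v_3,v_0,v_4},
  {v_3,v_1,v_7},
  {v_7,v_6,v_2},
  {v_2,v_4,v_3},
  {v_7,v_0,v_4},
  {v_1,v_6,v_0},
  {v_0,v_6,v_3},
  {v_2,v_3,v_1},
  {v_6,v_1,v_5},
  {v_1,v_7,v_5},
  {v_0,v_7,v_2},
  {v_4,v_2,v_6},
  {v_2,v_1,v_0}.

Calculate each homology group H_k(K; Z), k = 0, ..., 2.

Order the vertices as v_0 < v_1 < v_2 < v_3 < v_4 < v_5 < v_6 < v_7. Listing each simplex with vertices in this order, K has dimension 2 with simplices:

  0-simplices (8): [v_0], [v_1], [v_2], [v_3], [v_4], [v_5], [v_6], [v_7]
  1-simplices (24): (24 of them)
  2-simplices (16): (16 of them)

so the chain groups are C_0 ≅ Z^8, C_1 ≅ Z^24, C_2 ≅ Z^16.

Boundary ∂_1: C_1 → C_0 sends each edge [p,q] (with p < q) to q − p.
This gives a 8×24 integer matrix of rank 7; reducing to Smith normal form yields diagonal entries (1,1,1,1,1,1,1).

Boundary ∂_2: C_2 → C_1 acts by ∂[p,q,r] = [q,r] − [p,r] + [p,q]. For instance
  ∂[v_1,v_2,v_3] = [v_2,v_3] − [v_1,v_3] + [v_1,v_2],
  ∂[v_0,v_1,v_6] = [v_1,v_6] − [v_0,v_6] + [v_0,v_1].
The 24×16 boundary matrix has rank 15 and Smith normal form diag(1,1,1,1,1,1,1,1,1,1,1,1,1,1,1).

Reading off H_k = ker ∂_k / im ∂_{k+1}:

  H_0: rank C_0 − rank ∂_1 = 8 − 7 = 1, and the invariant factors of ∂_1 are all 1, so H_0 = Z.
  H_1: rank ker ∂_1 − rank ∂_2 = (24 − 7) − 15 = 2, and the invariant factors of ∂_2 are all 1, so H_1 = Z^2.
  H_2: rank ker ∂_2 − rank ∂_3 = (16 − 15) − 0 = 1, and there is no ∂_3, so H_2 = Z.

As a check, the Euler characteristic is 8 − 24 + 16 = 0, which agrees with 1 − 2 + 1 = 0.

H_0 ≅ Z,  H_1 ≅ Z^2,  H_2 ≅ Z.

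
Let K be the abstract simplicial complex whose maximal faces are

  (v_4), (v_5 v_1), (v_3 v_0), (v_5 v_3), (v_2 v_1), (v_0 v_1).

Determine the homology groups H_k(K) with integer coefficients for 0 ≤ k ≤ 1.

Take the total order v_0 < v_1 < v_2 < v_3 < v_4 < v_5 on the vertex set. Then K (dimension 1) consists of the simplices:

  0-simplices (6): [v_0], [v_1], [v_2], [v_3], [v_4], [v_5]
  1-simplices (5): [v_0,v_1], [v_0,v_3], [v_1,v_2], [v_1,v_5], [v_3,v_5]

Hence C_0 ≅ Z^6, C_1 ≅ Z^5.

The boundary map ∂_1: C_1 → C_0 is given by ∂[p,q] = [q] − [p].
The 6×5 boundary matrix has rank 4 and Smith normal form diag(1,1,1,1).

From H_k ≅ ker(∂_k) / im(∂_{k+1}) we obtain:

  H_0: rank C_0 − rank ∂_1 = 6 − 4 = 2, and the invariant factors of ∂_1 are all 1, so H_0 ≅ Z^2.
  H_1: rank ker ∂_1 − rank ∂_2 = (5 − 4) − 0 = 1, and there is no ∂_2, so H_1 ≅ Z.

H_0 ≅ Z^2,  H_1 ≅ Z.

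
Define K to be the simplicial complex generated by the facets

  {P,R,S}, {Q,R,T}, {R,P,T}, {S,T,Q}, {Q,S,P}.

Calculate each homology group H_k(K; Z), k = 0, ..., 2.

H_0 = Z,  H_1 = Z,  H_2 = 0.

Take the total order P < Q < R < S < T on the vertex set. Then K (dimension 2) consists of the simplices:

  0-simplices (5): P, Q, R, S, T
  1-simplices (10): PQ, PR, PS, PT, QR, QS, QT, RS, RT, ST
  2-simplices (5): PQS, PRS, PRT, QRT, QST

Hence C_0 ≅ Z^5, C_1 ≅ Z^10, C_2 ≅ Z^5.

The boundary map ∂_1: C_1 → C_0 maps an edge to its endpoints' difference, ∂[p,q] = q − p. For instance
  ∂PQ = Q − P.
This gives a 5×10 integer matrix of rank 4; reducing to Smith normal form yields diagonal entries (1,1,1,1).

Boundary ∂_2: C_2 → C_1 maps a triangle to the signed sum of its edges. For instance
  ∂PRS = RS − PS + PR,
  ∂QRT = RT − QT + QR.
The resulting 10×5 matrix has rank 5, and its Smith normal form has invariant factors (1,1,1,1,1).

Now H_k = ker ∂_k / im ∂_{k+1}, so:

  H_0: rank C_0 − rank ∂_1 = 5 − 4 = 1, and the invariant factors of ∂_1 are all 1, so H_0 = Z.
  H_1: rank ker ∂_1 − rank ∂_2 = (10 − 4) − 5 = 1, and the invariant factors of ∂_2 are all 1, so H_1 = Z.
  H_2: rank ker ∂_2 − rank ∂_3 = (5 − 5) − 0 = 0, and there is no ∂_3, so H_2 = 0.

As a check, the Euler characteristic is 5 − 10 + 5 = 0, which agrees with 1 − 1 + 0 = 0.
(K is a triangulation of the Möbius band.)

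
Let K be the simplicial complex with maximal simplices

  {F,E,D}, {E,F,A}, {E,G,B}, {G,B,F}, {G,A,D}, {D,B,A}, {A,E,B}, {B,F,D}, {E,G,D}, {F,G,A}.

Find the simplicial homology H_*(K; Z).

H_0 = Z,  H_1 = Z/2,  H_2 = 0.

Fix the vertex order A < B < D < E < F < G and write every simplex with vertices in increasing order. Then dim K = 2 and the simplices of K are:

  0-simplices (6): A, B, D, E, F, G
  1-simplices (15): AB, AD, AE, AF, AG, BD, BE, BF, BG, DE, DF, DG, EF, EG, FG
  2-simplices (10): ABD, ABE, ADG, AEF, AFG, BDF, BEG, BFG, DEF, DEG

so the chain groups are C_0 ≅ Z^6, C_1 ≅ Z^15, C_2 ≅ Z^10.

Boundary ∂_1: C_1 → C_0 is given by ∂[p,q] = [q] − [p].
The 6×15 boundary matrix has rank 5 and Smith normal form diag(1,1,1,1,1).

The boundary map ∂_2: C_2 → C_1 maps a triangle to the signed sum of its edges. For instance
  ∂DEF = EF − DF + DE,
  ∂BFG = FG − BG + BF.
This gives a 15×10 integer matrix of rank 10; reducing to Smith normal form yields diagonal entries (1,1,1,1,1,1,1,1,1,2).

Reading off H_k = ker ∂_k / im ∂_{k+1}:

  H_0: rank C_0 − rank ∂_1 = 6 − 5 = 1, and the invariant factors of ∂_1 are all 1, so H_0 ≅ Z.
  H_1: rank ker ∂_1 − rank ∂_2 = (15 − 5) − 10 = 0, and ∂_2 has invariant factor 2 > 1, so H_1 ≅ Z/2.
  H_2: rank ker ∂_2 − rank ∂_3 = (10 − 10) − 0 = 0, and there is no ∂_3, so H_2 ≅ 0.

As a check, the Euler characteristic is 6 − 15 + 10 = 1, which agrees with 1 − 0 + 0 = 1.
(K is a triangulation of the real projective plane RP^2.)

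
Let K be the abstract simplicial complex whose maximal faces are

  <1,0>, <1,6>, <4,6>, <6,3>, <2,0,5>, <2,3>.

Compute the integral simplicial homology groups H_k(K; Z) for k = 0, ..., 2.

K has 7 vertices, 8 edges, 1 triangle.
rank ∂_0 = 0, rank ∂_1 = 6 ⇒ b_0 = 7 − 0 − 6 = 1; all invariant factors of ∂_1 are 1 so no torsion. So H_0 = Z.
rank ∂_1 = 6, rank ∂_2 = 1 ⇒ b_1 = 8 − 6 − 1 = 1; all invariant factors of ∂_2 are 1 so no torsion. So H_1 = Z.
rank ∂_2 = 1, rank ∂_3 = 0 ⇒ b_2 = 1 − 1 − 0 = 0. So H_2 = 0.

H_0 = Z,  H_1 = Z,  H_2 = 0.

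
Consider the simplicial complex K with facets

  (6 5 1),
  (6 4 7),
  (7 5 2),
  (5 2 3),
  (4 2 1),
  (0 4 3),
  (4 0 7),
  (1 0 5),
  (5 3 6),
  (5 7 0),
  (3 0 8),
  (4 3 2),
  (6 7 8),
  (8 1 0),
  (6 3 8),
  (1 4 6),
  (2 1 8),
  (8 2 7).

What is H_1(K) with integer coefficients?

H_1 = Z^2.

Order the vertices as 0 < 1 < 2 < 3 < 4 < 5 < 6 < 7 < 8. Listing each simplex with vertices in this order, K has dimension 2 with simplices:

  0-simplices (9): [0], [1], [2], [3], [4], [5], [6], [7], [8]
  1-simplices (27): (27 of them)
  2-simplices (18): [0,1,5], [0,1,8], [0,3,4], [0,3,8], [0,4,7], [0,5,7], [1,2,4], [1,2,8], [1,4,6], [1,5,6], [2,3,4], [2,3,5], [2,5,7], [2,7,8], [3,5,6], [3,6,8], [4,6,7], [6,7,8]

so the chain groups are C_0 ≅ Z^9, C_1 ≅ Z^27, C_2 ≅ Z^18.

∂_1: C_1 → C_0 sends each edge [p,q] (with p < q) to q − p.
As a 9×27 matrix over Z this has rank 8, with invariant factors (1,1,1,1,1,1,1,1).

The boundary map ∂_2: C_2 → C_1 acts by ∂[p,q,r] = [q,r] − [p,r] + [p,q]. For instance
  ∂[2,5,7] = [5,7] − [2,7] + [2,5],
  ∂[0,3,8] = [3,8] − [0,8] + [0,3].
The resulting 27×18 matrix has rank 17, and its Smith normal form has invariant factors (1,1,1,1,1,1,1,1,1,1,1,1,1,1,1,1,1).

Now H_k = ker ∂_k / im ∂_{k+1}, so:

  H_1: rank ker ∂_1 − rank ∂_2 = (27 − 8) − 17 = 2, and the invariant factors of ∂_2 are all 1, so H_1 ≅ Z^2.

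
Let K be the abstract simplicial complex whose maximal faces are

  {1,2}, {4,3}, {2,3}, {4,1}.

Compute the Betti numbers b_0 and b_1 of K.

b_0 = 1, b_1 = 1.

We work with the vertex ordering 1 < 2 < 3 < 4. The simplices of K, each written with vertices in increasing order, are:

  0-simplices (4): [1], [2], [3], [4]
  1-simplices (4): [1,2], [1,4], [2,3], [3,4]

giving chain groups C_0 ≅ Z^4, C_1 ≅ Z^4.

The boundary map ∂_1: C_1 → C_0 sends each edge [p,q] (with p < q) to q − p.
This gives a 4×4 integer matrix of rank 3; reducing to Smith normal form yields diagonal entries (1,1,1).

Reading off H_k = ker ∂_k / im ∂_{k+1}:

  H_0: rank C_0 − rank ∂_1 = 4 − 3 = 1, and the invariant factors of ∂_1 are all 1, so H_0 = Z.
  H_1: rank ker ∂_1 − rank ∂_2 = (4 − 3) − 0 = 1, and there is no ∂_2, so H_1 = Z.

Hence the Betti numbers are b_0 = 1, b_1 = 1.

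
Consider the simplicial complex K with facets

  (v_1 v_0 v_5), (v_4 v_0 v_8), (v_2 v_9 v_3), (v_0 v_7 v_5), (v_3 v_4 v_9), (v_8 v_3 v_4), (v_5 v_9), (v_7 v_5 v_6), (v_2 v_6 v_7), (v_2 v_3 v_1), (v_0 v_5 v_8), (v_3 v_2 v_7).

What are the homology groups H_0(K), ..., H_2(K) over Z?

H_0 ≅ Z,  H_1 ≅ Z^3,  H_2 = 0.

We work with the vertex ordering v_0 < v_1 < v_2 < v_3 < v_4 < v_5 < v_6 < v_7 < v_8 < v_9. The simplices of K, each written with vertices in increasing order, are:

  0-simplices (10): [v_0], [v_1], [v_2], [v_3], [v_4], [v_5], [v_6], [v_7], [v_8], [v_9]
  1-simplices (23): (23 of them)
  2-simplices (11): (11 of them)

Hence C_0 ≅ Z^10, C_1 ≅ Z^23, C_2 ≅ Z^11.

Boundary ∂_1: C_1 → C_0 is given by ∂[p,q] = [q] − [p]. For instance
  ∂[v_0,v_1] = [v_1] − [v_0].
The 10×23 boundary matrix has rank 9 and Smith normal form diag(1,1,1,1,1,1,1,1,1).

The boundary map ∂_2: C_2 → C_1 maps a triangle to the signed sum of its edges. For instance
  ∂[v_2,v_6,v_7] = [v_6,v_7] − [v_2,v_7] + [v_2,v_6],
  ∂[v_2,v_3,v_7] = [v_3,v_7] − [v_2,v_7] + [v_2,v_3].
The 23×11 boundary matrix has rank 11 and Smith normal form diag(1,1,1,1,1,1,1,1,1,1,1).

Computing H_k = (kernel of ∂_k) / (image of ∂_{k+1}):

  H_0: rank C_0 − rank ∂_1 = 10 − 9 = 1, and the invariant factors of ∂_1 are all 1, so H_0 ≅ Z.
  H_1: rank ker ∂_1 − rank ∂_2 = (23 − 9) − 11 = 3, and the invariant factors of ∂_2 are all 1, so H_1 ≅ Z^3.
  H_2: rank ker ∂_2 − rank ∂_3 = (11 − 11) − 0 = 0, and there is no ∂_3, so H_2 ≅ 0.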